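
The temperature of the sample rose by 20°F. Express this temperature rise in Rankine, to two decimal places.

20.00°R

Fahrenheit and Rankine degrees are the same size, so the interval is unchanged: 20.00.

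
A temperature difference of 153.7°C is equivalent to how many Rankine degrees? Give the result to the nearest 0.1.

For a temperature interval the offset drops out; only the factor 1.8 applies.
153.7 × 1.8 = 276.7.

276.7°R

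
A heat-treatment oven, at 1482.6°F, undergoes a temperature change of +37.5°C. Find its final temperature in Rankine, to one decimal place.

2009.8°R

Initial temperature in Celsius: (1482.6 - 32) × 5/9 = 805.8889°C.
Final Celsius temperature: 805.8889 + 37.5000 = 843.3889°C.
In Rankine: 843.3889 × 1.8 + 491.67 = 2009.8°R.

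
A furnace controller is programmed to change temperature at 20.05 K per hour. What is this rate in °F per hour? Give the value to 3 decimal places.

The quantity depends on a temperature interval, so only the ratio of degree sizes applies; the offset between the scales is irrelevant.
A change of 1 K is a change of 1.8°F, so 20.05 × 1.8 = 36.090.

36.090 °F/hour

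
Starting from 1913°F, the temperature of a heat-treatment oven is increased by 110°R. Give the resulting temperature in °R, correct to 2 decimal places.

Initial temperature in Celsius: (1913 - 32) × 5/9 = 1045.0000°C.
The 110°R change is an interval, so only the factor 5/9 applies: +110 × 5/9 = +61.1111°C.
Final Celsius temperature: 1045.0000 + 61.1111 = 1106.1111°C.
In Rankine: 1106.1111 × 1.8 + 491.67 = 2482.67°R.

2482.67°R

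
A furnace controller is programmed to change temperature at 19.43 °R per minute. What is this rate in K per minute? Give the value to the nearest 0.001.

Since only a temperature interval is involved, the additive offset between the scales drops out.
A change of 1°R is a change of 5/9 K, so 19.43 × 5/9 = 10.794.

10.794 K/minute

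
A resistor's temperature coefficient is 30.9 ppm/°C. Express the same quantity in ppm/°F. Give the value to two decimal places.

Since only a temperature interval is involved, the additive offset between the scales drops out.
A change of 1°F is a change of 5/9°C, so per °F the value is 30.9 × 5/9 = 17.17.

17.17 ppm/°F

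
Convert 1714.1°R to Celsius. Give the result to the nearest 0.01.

In Celsius: (1714.1 - 491.67) × 5/9 = 679.1278°C.

679.13°C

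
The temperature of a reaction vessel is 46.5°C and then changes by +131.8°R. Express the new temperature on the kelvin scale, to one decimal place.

The 131.8°R change is an interval, so only the factor 5/9 applies: +131.8 × 5/9 = +73.2222°C.
Final Celsius temperature: 46.5000 + 73.2222 = 119.7222°C.
In kelvin: 119.7222 + 273.15 = 392.9 K.

392.9 K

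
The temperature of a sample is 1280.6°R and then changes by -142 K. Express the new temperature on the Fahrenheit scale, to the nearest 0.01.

Initial temperature in Celsius: (1280.6 - 491.67) × 5/9 = 438.2944°C.
The 142 K change is an interval; Kelvin and Celsius degrees are the same size, so ΔC = -142°C.
Final Celsius temperature: 438.2944 - 142.0000 = 296.2944°C.
In Fahrenheit: 296.2944 × 1.8 + 32 = 565.33°F.

565.33°F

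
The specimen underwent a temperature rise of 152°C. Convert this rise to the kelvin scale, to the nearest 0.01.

152.00 K

Celsius and kelvin degrees are the same size, so the interval is unchanged: 152.00.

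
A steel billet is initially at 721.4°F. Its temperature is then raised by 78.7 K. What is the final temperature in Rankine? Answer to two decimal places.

Initial temperature in Celsius: (721.4 - 32) × 5/9 = 383.0000°C.
The 78.7 K change is an interval; Kelvin and Celsius degrees are the same size, so ΔC = +78.7°C.
Final Celsius temperature: 383.0000 + 78.7000 = 461.7000°C.
In Rankine: 461.7000 × 1.8 + 491.67 = 1322.73°R.

1322.73°R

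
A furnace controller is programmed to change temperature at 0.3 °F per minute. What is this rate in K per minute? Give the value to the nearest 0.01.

0.17 K/minute

Since only a temperature interval is involved, the additive offset between the scales drops out.
A change of 1°F is a change of 5/9 K, so 0.3 × 5/9 = 0.17.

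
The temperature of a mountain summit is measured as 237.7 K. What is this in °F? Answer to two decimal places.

-31.81°F

In Celsius: 237.7 - 273.15 = -35.4500°C.
In Fahrenheit: -35.4500 × 1.8 + 32 = -31.81°F.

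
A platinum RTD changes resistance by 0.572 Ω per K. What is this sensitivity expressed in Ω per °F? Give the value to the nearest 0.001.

The quantity depends on a temperature interval, so only the ratio of degree sizes applies; the offset between the scales is irrelevant.
A change of 1°F is a change of 5/9 K, so per °F the value is 0.572 × 5/9 = 0.318.

0.318 Ω per °F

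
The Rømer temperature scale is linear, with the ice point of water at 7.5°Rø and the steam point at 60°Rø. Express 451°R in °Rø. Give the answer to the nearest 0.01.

-4.36°Rø

First in Celsius: (451 - 491.67) × 5/9 = -22.5944°C.
Linearly onto the Rømer scale: 7.5 + (-22.5944 / 100) × (60 - 7.5) = -4.36°Rø.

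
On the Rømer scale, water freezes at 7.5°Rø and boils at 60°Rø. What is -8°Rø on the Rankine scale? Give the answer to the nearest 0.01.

438.53°R

Linear interpolation between the fixed points: C = (-8 - 7.5) × 100 / (60 - 7.5) = -29.5238°C.
Then -29.5238 × 1.8 + 491.67 = 438.53°R.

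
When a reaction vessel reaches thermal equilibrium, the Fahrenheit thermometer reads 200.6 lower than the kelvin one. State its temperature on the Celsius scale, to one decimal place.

Let x be the kelvin reading; then the Fahrenheit reading is 1.8·x - 459.67.
(1.8·x - 459.67) - x = -200.6  ⇒  (0.8)·x = 259.07  ⇒  x = 323.8375 K.
In Celsius: 323.8375 - 273.15 = 50.7°C.

50.7°C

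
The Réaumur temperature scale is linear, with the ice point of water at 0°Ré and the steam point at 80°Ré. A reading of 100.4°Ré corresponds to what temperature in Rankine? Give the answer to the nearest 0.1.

717.6°R

Linear interpolation between the fixed points: C = (100.4 - 0) × 100 / (80 - 0) = 125.5000°C.
Then 125.5000 × 1.8 + 491.67 = 717.6°R.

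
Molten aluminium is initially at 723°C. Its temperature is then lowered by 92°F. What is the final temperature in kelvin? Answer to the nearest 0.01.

The 92°F change is an interval, so only the factor 5/9 applies: -92 × 5/9 = -51.1111°C.
Final Celsius temperature: 723.0000 - 51.1111 = 671.8889°C.
In kelvin: 671.8889 + 273.15 = 945.04 K.

945.04 K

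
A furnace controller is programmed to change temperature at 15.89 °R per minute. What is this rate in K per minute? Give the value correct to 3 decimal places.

8.828 K/minute

The quantity depends on a temperature interval, so only the ratio of degree sizes applies; the offset between the scales is irrelevant.
A change of 1°R is a change of 5/9 K, so 15.89 × 5/9 = 8.828.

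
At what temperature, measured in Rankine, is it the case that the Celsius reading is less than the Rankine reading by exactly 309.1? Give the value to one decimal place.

Let R be the Rankine reading. The Celsius reading is C = 5/9·R - 273.15.
Require C - R = -309.1: (-4/9)·R - 273.15 = -309.1.
R = (-309.1 + 273.15) / (-4/9) = 80.9.

80.9°R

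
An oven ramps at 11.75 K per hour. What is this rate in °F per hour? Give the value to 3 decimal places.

The quantity depends on a temperature interval, so only the ratio of degree sizes applies; the offset between the scales is irrelevant.
A change of 1 K is a change of 1.8°F, so 11.75 × 1.8 = 21.150.

21.150 °F/hour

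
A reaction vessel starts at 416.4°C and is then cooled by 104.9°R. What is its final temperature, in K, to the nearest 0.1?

The 104.9°R change is an interval, so only the factor 5/9 applies: -104.9 × 5/9 = -58.2778°C.
Final Celsius temperature: 416.4000 - 58.2778 = 358.1222°C.
In kelvin: 358.1222 + 273.15 = 631.3 K.

631.3 K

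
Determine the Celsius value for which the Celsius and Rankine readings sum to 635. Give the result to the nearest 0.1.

Let C be the Celsius reading. The Rankine reading is R = 1.8·C + 491.67.
Require C + R = 635: (2.8)·C + 491.67 = 635.
C = (635 - 491.67) / (2.8) = 51.2.

51.2°C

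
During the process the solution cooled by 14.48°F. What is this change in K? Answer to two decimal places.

For a temperature interval the offset drops out; only the factor 5/9 applies.
14.48 × 5/9 = 8.04.

8.04 K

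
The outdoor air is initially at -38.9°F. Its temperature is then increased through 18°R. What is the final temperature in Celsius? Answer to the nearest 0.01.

-29.39°C

Initial temperature in Celsius: (-38.9 - 32) × 5/9 = -39.3889°C.
The 18°R change is an interval, so only the factor 5/9 applies: +18 × 5/9 = +10.0000°C.
Final Celsius temperature: -39.3889 + 10.0000 = -29.3889°C.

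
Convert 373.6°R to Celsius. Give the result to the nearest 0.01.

In Celsius: (373.6 - 491.67) × 5/9 = -65.5944°C.

-65.59°C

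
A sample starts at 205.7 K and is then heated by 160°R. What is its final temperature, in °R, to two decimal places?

530.26°R

Initial temperature in Celsius: 205.7 - 273.15 = -67.4500°C.
The 160°R change is an interval, so only the factor 5/9 applies: +160 × 5/9 = +88.8889°C.
Final Celsius temperature: -67.4500 + 88.8889 = 21.4389°C.
In Rankine: 21.4389 × 1.8 + 491.67 = 530.26°R.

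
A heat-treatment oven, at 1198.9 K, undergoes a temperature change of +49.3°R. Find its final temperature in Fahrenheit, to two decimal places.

Initial temperature in Celsius: 1198.9 - 273.15 = 925.7500°C.
The 49.3°R change is an interval, so only the factor 5/9 applies: +49.3 × 5/9 = +27.3889°C.
Final Celsius temperature: 925.7500 + 27.3889 = 953.1389°C.
In Fahrenheit: 953.1389 × 1.8 + 32 = 1747.65°F.

1747.65°F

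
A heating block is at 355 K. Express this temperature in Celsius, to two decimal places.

In Celsius: 355 - 273.15 = 81.8500°C.

81.85°C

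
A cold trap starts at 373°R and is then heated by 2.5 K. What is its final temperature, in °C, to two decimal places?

-63.43°C

Initial temperature in Celsius: (373 - 491.67) × 5/9 = -65.9278°C.
The 2.5 K change is an interval; Kelvin and Celsius degrees are the same size, so ΔC = +2.5°C.
Final Celsius temperature: -65.9278 + 2.5000 = -63.4278°C.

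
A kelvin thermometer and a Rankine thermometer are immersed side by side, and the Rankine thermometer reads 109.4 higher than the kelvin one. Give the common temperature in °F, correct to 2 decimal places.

Let x be the kelvin reading; then the Rankine reading is 1.8·x.
(1.8·x) - x = 109.4  ⇒  (0.8)·x = 109.4  ⇒  x = 136.7500 K.
In Celsius: 136.75 - 273.15 = -136.4000°C.
In Fahrenheit: -136.4000 × 1.8 + 32 = -213.52°F.

-213.52°F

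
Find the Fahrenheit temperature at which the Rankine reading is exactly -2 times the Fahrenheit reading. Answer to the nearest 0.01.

Let F be the Fahrenheit reading. The Rankine reading is R = 1·F + 459.67.
Require R = -2·F: 1·F + 459.67 = -2·F.
(3)·F = -459.67  ⇒  F = -153.22.

-153.22°F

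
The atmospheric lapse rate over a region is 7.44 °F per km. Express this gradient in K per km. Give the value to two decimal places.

4.13 K/km

Since only a temperature interval is involved, the additive offset between the scales drops out.
A change of 1°F is a change of 5/9 K, so 7.44 × 5/9 = 4.13.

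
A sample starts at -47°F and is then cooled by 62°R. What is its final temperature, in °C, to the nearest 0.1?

-78.3°C

Initial temperature in Celsius: (-47 - 32) × 5/9 = -43.8889°C.
The 62°R change is an interval, so only the factor 5/9 applies: -62 × 5/9 = -34.4444°C.
Final Celsius temperature: -43.8889 - 34.4444 = -78.3333°C.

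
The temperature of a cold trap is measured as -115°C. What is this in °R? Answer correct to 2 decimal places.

In Rankine: -115.0000 × 1.8 + 491.67 = 284.67°R.

284.67°R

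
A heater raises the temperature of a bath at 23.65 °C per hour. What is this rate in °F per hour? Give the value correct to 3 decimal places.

42.570 °F/hour

Since only a temperature interval is involved, the additive offset between the scales drops out.
A change of 1°C is a change of 1.8°F, so 23.65 × 1.8 = 42.570.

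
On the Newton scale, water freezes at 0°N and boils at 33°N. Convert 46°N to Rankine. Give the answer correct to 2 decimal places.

Linear interpolation between the fixed points: C = (46 - 0) × 100 / (33 - 0) = 139.3939°C.
Then 139.3939 × 1.8 + 491.67 = 742.58°R.

742.58°R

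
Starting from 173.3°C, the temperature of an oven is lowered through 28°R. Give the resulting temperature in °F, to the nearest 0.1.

The 28°R change is an interval, so only the factor 5/9 applies: -28 × 5/9 = -15.5556°C.
Final Celsius temperature: 173.3000 - 15.5556 = 157.7444°C.
In Fahrenheit: 157.7444 × 1.8 + 32 = 315.9°F.

315.9°F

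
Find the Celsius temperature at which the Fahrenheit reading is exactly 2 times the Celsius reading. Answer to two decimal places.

Let C be the Celsius reading. The Fahrenheit reading is F = 1.8·C + 32.
Require F = 2·C: 1.8·C + 32 = 2·C.
(-0.2)·C = -32  ⇒  C = 160.00.

160.00°C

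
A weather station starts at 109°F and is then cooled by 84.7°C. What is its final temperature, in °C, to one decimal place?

-41.9°C

Initial temperature in Celsius: (109 - 32) × 5/9 = 42.7778°C.
Final Celsius temperature: 42.7778 - 84.7000 = -41.9222°C.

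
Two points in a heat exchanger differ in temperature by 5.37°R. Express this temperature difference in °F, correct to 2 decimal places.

Rankine and Fahrenheit degrees are the same size, so the interval is unchanged: 5.37.

5.37°F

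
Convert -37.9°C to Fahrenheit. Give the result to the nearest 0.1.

In Fahrenheit: -37.9000 × 1.8 + 32 = -36.2°F.

-36.2°F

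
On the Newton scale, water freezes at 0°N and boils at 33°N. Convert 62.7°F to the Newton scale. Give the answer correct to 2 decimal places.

5.63°N

First in Celsius: (62.7 - 32) × 5/9 = 17.0556°C.
Linearly onto the Newton scale: 0 + (17.0556 / 100) × (33 - 0) = 5.63°N.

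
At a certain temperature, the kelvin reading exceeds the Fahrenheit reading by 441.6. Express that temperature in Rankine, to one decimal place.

40.7°R

Let x be the kelvin reading; then the Fahrenheit reading is 1.8·x - 459.67.
(1.8·x - 459.67) - x = -441.6  ⇒  (0.8)·x = 18.07  ⇒  x = 22.5875 K.
In Celsius: 22.5875 - 273.15 = -250.5625°C.
In Rankine: -250.5625 × 1.8 + 491.67 = 40.7°R.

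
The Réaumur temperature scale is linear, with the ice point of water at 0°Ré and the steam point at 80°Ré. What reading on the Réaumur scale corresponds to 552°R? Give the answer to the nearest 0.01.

26.81°Ré

First in Celsius: (552 - 491.67) × 5/9 = 33.5167°C.
Linearly onto the Réaumur scale: 0 + (33.5167 / 100) × (80 - 0) = 26.81°Ré.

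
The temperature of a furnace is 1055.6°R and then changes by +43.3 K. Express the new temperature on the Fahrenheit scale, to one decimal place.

Initial temperature in Celsius: (1055.6 - 491.67) × 5/9 = 313.2944°C.
The 43.3 K change is an interval; Kelvin and Celsius degrees are the same size, so ΔC = +43.3°C.
Final Celsius temperature: 313.2944 + 43.3000 = 356.5944°C.
In Fahrenheit: 356.5944 × 1.8 + 32 = 673.9°F.

673.9°F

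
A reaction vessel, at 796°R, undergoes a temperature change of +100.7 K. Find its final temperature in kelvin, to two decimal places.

Initial temperature in Celsius: (796 - 491.67) × 5/9 = 169.0722°C.
The 100.7 K change is an interval; Kelvin and Celsius degrees are the same size, so ΔC = +100.7°C.
Final Celsius temperature: 169.0722 + 100.7000 = 269.7722°C.
In kelvin: 269.7722 + 273.15 = 542.92 K.

542.92 K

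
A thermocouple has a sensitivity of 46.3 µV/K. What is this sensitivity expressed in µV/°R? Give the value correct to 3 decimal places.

Since only a temperature interval is involved, the additive offset between the scales drops out.
A change of 1°R is a change of 5/9 K, so per °R the value is 46.3 × 5/9 = 25.722.

25.722 µV/°R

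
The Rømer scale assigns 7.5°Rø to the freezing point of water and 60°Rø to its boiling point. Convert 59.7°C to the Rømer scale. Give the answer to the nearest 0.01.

Linearly onto the Rømer scale: 7.5 + (59.7000 / 100) × (60 - 7.5) = 38.84°Rø.

38.84°Rø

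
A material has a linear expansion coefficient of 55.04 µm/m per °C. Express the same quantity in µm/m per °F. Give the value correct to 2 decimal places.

The quantity depends on a temperature interval, so only the ratio of degree sizes applies; the offset between the scales is irrelevant.
A change of 1°F is a change of 5/9°C, so per °F the value is 55.04 × 5/9 = 30.58.

30.58 µm/m per °F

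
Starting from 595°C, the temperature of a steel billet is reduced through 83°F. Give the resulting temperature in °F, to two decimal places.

The 83°F change is an interval, so only the factor 5/9 applies: -83 × 5/9 = -46.1111°C.
Final Celsius temperature: 595.0000 - 46.1111 = 548.8889°C.
In Fahrenheit: 548.8889 × 1.8 + 32 = 1020.00°F.

1020.00°F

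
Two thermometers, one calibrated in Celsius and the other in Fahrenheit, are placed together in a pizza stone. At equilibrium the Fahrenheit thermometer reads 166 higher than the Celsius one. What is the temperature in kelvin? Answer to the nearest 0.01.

440.65 K

Let x be the Celsius reading; then the Fahrenheit reading is 1.8·x + 32.
(1.8·x + 32) - x = 166  ⇒  (0.8)·x = 134  ⇒  x = 167.5000°C.
In kelvin: 167.5000 + 273.15 = 440.65 K.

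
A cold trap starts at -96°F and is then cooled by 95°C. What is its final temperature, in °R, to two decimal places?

Initial temperature in Celsius: (-96 - 32) × 5/9 = -71.1111°C.
Final Celsius temperature: -71.1111 - 95.0000 = -166.1111°C.
In Rankine: -166.1111 × 1.8 + 491.67 = 192.67°R.

192.67°R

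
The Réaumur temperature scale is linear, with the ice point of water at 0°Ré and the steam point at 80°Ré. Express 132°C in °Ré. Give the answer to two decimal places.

105.60°Ré

Linearly onto the Réaumur scale: 0 + (132.0000 / 100) × (80 - 0) = 105.60°Ré.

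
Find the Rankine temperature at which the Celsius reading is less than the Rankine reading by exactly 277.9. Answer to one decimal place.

Let R be the Rankine reading. The Celsius reading is C = 5/9·R - 273.15.
Require C - R = -277.9: (-4/9)·R - 273.15 = -277.9.
R = (-277.9 + 273.15) / (-4/9) = 10.7.

10.7°R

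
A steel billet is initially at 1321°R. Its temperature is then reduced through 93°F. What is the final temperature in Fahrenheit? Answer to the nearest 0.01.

Initial temperature in Celsius: (1321 - 491.67) × 5/9 = 460.7389°C.
The 93°F change is an interval, so only the factor 5/9 applies: -93 × 5/9 = -51.6667°C.
Final Celsius temperature: 460.7389 - 51.6667 = 409.0722°C.
In Fahrenheit: 409.0722 × 1.8 + 32 = 768.33°F.

768.33°F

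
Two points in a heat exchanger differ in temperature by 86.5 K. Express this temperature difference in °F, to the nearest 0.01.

An interval of 1 K corresponds to 1.8°F.
86.5 × 1.8 = 155.70.

155.70°F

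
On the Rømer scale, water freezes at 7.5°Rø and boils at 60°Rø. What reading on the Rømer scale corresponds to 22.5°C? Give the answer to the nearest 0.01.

Linearly onto the Rømer scale: 7.5 + (22.5000 / 100) × (60 - 7.5) = 19.31°Rø.

19.31°Rø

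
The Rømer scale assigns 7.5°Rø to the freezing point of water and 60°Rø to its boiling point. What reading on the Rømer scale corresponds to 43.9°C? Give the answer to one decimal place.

Linearly onto the Rømer scale: 7.5 + (43.9000 / 100) × (60 - 7.5) = 30.5°Rø.

30.5°Rø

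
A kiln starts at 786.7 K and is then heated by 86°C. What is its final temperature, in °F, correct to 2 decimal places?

1111.19°F

Initial temperature in Celsius: 786.7 - 273.15 = 513.5500°C.
Final Celsius temperature: 513.5500 + 86.0000 = 599.5500°C.
In Fahrenheit: 599.5500 × 1.8 + 32 = 1111.19°F.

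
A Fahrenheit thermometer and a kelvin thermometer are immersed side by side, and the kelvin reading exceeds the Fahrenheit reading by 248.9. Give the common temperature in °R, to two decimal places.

Let x be the Fahrenheit reading; then the kelvin reading is 5/9·x + 255.372.
(5/9·x + 255.372) - x = 248.9  ⇒  (-4/9)·x = -6.47222  ⇒  x = 14.5625°F.
In Celsius: (14.5625 - 32) × 5/9 = -9.6875°C.
In Rankine: -9.6875 × 1.8 + 491.67 = 474.23°R.

474.23°R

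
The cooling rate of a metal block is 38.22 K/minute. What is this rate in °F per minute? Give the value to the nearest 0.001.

68.796 °F/minute

Since only a temperature interval is involved, the additive offset between the scales drops out.
A change of 1 K is a change of 1.8°F, so 38.22 × 1.8 = 68.796.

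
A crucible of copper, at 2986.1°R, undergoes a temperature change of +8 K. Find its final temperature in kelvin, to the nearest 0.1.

1666.9 K

Initial temperature in Celsius: (2986.1 - 491.67) × 5/9 = 1385.7944°C.
The 8 K change is an interval; Kelvin and Celsius degrees are the same size, so ΔC = +8°C.
Final Celsius temperature: 1385.7944 + 8.0000 = 1393.7944°C.
In kelvin: 1393.7944 + 273.15 = 1666.9 K.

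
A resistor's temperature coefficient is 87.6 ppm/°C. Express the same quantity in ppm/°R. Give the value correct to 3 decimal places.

48.667 ppm/°R

Since only a temperature interval is involved, the additive offset between the scales drops out.
A change of 1°R is a change of 5/9°C, so per °R the value is 87.6 × 5/9 = 48.667.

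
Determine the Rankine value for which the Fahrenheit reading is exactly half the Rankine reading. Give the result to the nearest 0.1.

Let R be the Rankine reading. The Fahrenheit reading is F = 1·R - 459.67.
Require F = 0.5·R: 1·R - 459.67 = 0.5·R.
(0.5)·R = 459.67  ⇒  R = 919.3.

919.3°R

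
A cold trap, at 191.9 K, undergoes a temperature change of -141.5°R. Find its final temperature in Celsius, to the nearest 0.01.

Initial temperature in Celsius: 191.9 - 273.15 = -81.2500°C.
The 141.5°R change is an interval, so only the factor 5/9 applies: -141.5 × 5/9 = -78.6111°C.
Final Celsius temperature: -81.2500 - 78.6111 = -159.8611°C.

-159.86°C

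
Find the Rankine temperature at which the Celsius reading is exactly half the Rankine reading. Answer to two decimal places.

4916.70°R

Let R be the Rankine reading. The Celsius reading is C = 5/9·R - 273.15.
Require C = 0.5·R: 5/9·R - 273.15 = 0.5·R.
(1/18)·R = 273.15  ⇒  R = 4916.70.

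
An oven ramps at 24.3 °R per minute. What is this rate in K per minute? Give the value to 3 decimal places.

13.500 K/minute

Since only a temperature interval is involved, the additive offset between the scales drops out.
A change of 1°R is a change of 5/9 K, so 24.3 × 5/9 = 13.500.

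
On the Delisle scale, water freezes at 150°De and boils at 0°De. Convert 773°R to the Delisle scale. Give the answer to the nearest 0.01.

First in Celsius: (773 - 491.67) × 5/9 = 156.2944°C.
Linearly onto the Delisle scale: 150 + (156.2944 / 100) × (0 - 150) = -84.44°De.

-84.44°De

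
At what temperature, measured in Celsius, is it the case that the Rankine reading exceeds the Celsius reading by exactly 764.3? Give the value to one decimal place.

Let C be the Celsius reading. The Rankine reading is R = 1.8·C + 491.67.
Require R - C = 764.3: (0.8)·C + 491.67 = 764.3.
C = (764.3 - 491.67) / (0.8) = 340.8.

340.8°C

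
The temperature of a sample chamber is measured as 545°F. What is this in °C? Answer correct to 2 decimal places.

285.00°C

In Celsius: (545 - 32) × 5/9 = 285.0000°C.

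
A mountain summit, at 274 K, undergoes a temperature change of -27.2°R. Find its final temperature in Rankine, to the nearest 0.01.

466.00°R

Initial temperature in Celsius: 274 - 273.15 = 0.8500°C.
The 27.2°R change is an interval, so only the factor 5/9 applies: -27.2 × 5/9 = -15.1111°C.
Final Celsius temperature: 0.8500 - 15.1111 = -14.2611°C.
In Rankine: -14.2611 × 1.8 + 491.67 = 466.00°R.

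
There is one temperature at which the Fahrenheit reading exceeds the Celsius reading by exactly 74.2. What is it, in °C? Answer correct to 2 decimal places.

Let C be the Celsius reading. The Fahrenheit reading is F = 1.8·C + 32.
Require F - C = 74.2: (0.8)·C + 32 = 74.2.
C = (74.2 - 32) / (0.8) = 52.75.

52.75°C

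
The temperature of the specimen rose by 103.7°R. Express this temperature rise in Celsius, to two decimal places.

57.61°C

An interval of 1°R corresponds to 5/9°C.
103.7 × 5/9 = 57.61.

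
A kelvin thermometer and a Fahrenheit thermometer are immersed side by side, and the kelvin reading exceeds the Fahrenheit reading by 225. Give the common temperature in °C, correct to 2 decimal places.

Let x be the kelvin reading; then the Fahrenheit reading is 1.8·x - 459.67.
(1.8·x - 459.67) - x = -225  ⇒  (0.8)·x = 234.67  ⇒  x = 293.3375 K.
In Celsius: 293.3375 - 273.15 = 20.19°C.

20.19°C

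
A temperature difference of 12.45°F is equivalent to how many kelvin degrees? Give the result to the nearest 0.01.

Only the scale ratio 5/9 matters for a change in temperature.
12.45 × 5/9 = 6.92.

6.92 K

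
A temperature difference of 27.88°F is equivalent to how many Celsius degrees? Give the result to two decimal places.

15.49°C

Only the scale ratio 5/9 matters for a change in temperature.
27.88 × 5/9 = 15.49.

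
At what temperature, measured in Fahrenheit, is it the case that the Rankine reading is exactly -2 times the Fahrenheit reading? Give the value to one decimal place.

-153.2°F

Let F be the Fahrenheit reading. The Rankine reading is R = 1·F + 459.67.
Require R = -2·F: 1·F + 459.67 = -2·F.
(3)·F = -459.67  ⇒  F = -153.2.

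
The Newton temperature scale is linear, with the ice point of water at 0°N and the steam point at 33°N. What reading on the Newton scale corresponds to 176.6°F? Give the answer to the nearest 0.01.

First in Celsius: (176.6 - 32) × 5/9 = 80.3333°C.
Linearly onto the Newton scale: 0 + (80.3333 / 100) × (33 - 0) = 26.51°N.

26.51°N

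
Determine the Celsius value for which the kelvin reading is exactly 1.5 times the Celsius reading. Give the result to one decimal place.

Let C be the Celsius reading. The kelvin reading is K = 1·C + 273.15.
Require K = 1.5·C: 1·C + 273.15 = 1.5·C.
(-0.5)·C = -273.15  ⇒  C = 546.3.

546.3°C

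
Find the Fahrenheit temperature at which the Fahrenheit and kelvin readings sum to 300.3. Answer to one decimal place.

Let F be the Fahrenheit reading. The kelvin reading is K = 5/9·F + 255.372.
Require F + K = 300.3: (14/9)·F + 255.372 = 300.3.
F = (300.3 - 255.372) / (14/9) = 28.9.

28.9°F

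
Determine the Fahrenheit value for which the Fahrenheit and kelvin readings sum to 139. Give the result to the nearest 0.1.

-74.8°F

Let F be the Fahrenheit reading. The kelvin reading is K = 5/9·F + 255.372.
Require F + K = 139: (14/9)·F + 255.372 = 139.
F = (139 - 255.372) / (14/9) = -74.8.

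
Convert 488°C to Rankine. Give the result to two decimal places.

In Rankine: 488.0000 × 1.8 + 491.67 = 1370.07°R.

1370.07°R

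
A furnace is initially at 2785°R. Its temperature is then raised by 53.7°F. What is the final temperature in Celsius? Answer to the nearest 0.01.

1303.91°C

Initial temperature in Celsius: (2785 - 491.67) × 5/9 = 1274.0722°C.
The 53.7°F change is an interval, so only the factor 5/9 applies: +53.7 × 5/9 = +29.8333°C.
Final Celsius temperature: 1274.0722 + 29.8333 = 1303.9056°C.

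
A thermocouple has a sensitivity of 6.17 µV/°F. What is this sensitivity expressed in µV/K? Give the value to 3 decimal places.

11.106 µV/K

The quantity depends on a temperature interval, so only the ratio of degree sizes applies; the offset between the scales is irrelevant.
A change of 1 K is a change of 1.8°F, so per K the value is 6.17 × 1.8 = 11.106.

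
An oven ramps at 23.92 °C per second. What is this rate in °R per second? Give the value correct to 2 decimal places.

Since only a temperature interval is involved, the additive offset between the scales drops out.
A change of 1°C is a change of 1.8°R, so 23.92 × 1.8 = 43.06.

43.06 °R/second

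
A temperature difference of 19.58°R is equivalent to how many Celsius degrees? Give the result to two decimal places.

10.88°C

An interval of 1°R corresponds to 5/9°C.
19.58 × 5/9 = 10.88.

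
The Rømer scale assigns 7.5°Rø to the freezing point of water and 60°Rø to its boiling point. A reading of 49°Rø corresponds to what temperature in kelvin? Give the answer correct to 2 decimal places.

352.20 K

Linear interpolation between the fixed points: C = (49 - 7.5) × 100 / (60 - 7.5) = 79.0476°C.
Then 79.0476 + 273.15 = 352.20 K.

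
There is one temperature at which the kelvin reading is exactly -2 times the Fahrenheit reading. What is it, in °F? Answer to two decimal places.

Let F be the Fahrenheit reading. The kelvin reading is K = 5/9·F + 255.372.
Require K = -2·F: 5/9·F + 255.372 = -2·F.
(23/9)·F = -255.372  ⇒  F = -99.93.

-99.93°F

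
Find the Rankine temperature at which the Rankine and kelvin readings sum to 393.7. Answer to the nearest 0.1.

Let R be the Rankine reading. The kelvin reading is K = 5/9·R.
Require R + K = 393.7: (14/9)·R = 393.7.
R = (393.7) / (14/9) = 253.1.

253.1°R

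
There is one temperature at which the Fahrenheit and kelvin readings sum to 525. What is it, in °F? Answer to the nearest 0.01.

Let F be the Fahrenheit reading. The kelvin reading is K = 5/9·F + 255.372.
Require F + K = 525: (14/9)·F + 255.372 = 525.
F = (525 - 255.372) / (14/9) = 173.33.

173.33°F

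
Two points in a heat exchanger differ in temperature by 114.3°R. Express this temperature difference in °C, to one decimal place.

63.5°C

Only the scale ratio 5/9 matters for a change in temperature.
114.3 × 5/9 = 63.5.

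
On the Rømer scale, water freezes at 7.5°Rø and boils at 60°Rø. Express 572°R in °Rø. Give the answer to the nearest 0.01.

First in Celsius: (572 - 491.67) × 5/9 = 44.6278°C.
Linearly onto the Rømer scale: 7.5 + (44.6278 / 100) × (60 - 7.5) = 30.93°Rø.

30.93°Rø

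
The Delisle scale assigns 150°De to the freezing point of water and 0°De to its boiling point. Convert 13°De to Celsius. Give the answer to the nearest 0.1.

91.3°C

Linear interpolation between the fixed points: C = (13 - 150) × 100 / (0 - 150) = 91.3333°C.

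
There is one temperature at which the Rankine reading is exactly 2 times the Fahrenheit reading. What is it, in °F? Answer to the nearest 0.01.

Let F be the Fahrenheit reading. The Rankine reading is R = 1·F + 459.67.
Require R = 2·F: 1·F + 459.67 = 2·F.
(-1)·F = -459.67  ⇒  F = 459.67.

459.67°F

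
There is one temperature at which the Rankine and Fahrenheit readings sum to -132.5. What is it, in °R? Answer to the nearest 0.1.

163.6°R

Let R be the Rankine reading. The Fahrenheit reading is F = 1·R - 459.67.
Require R + F = -132.5: (2)·R - 459.67 = -132.5.
R = (-132.5 + 459.67) / (2) = 163.6.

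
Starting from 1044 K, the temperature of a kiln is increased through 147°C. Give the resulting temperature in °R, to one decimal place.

Initial temperature in Celsius: 1044 - 273.15 = 770.8500°C.
Final Celsius temperature: 770.8500 + 147.0000 = 917.8500°C.
In Rankine: 917.8500 × 1.8 + 491.67 = 2143.8°R.

2143.8°R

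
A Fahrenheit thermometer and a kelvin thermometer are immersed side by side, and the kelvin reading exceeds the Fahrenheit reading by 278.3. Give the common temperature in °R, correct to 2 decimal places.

Let x be the Fahrenheit reading; then the kelvin reading is 5/9·x + 255.372.
(5/9·x + 255.372) - x = 278.3  ⇒  (-4/9)·x = 22.9278  ⇒  x = -51.5875°F.
In Celsius: (-51.5875 - 32) × 5/9 = -46.4375°C.
In Rankine: -46.4375 × 1.8 + 491.67 = 408.08°R.

408.08°R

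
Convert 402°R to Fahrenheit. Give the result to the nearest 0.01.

In Celsius: (402 - 491.67) × 5/9 = -49.8167°C.
In Fahrenheit: -49.8167 × 1.8 + 32 = -57.67°F.

-57.67°F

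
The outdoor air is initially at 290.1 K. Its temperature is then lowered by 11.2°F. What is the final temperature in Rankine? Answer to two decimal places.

Initial temperature in Celsius: 290.1 - 273.15 = 16.9500°C.
The 11.2°F change is an interval, so only the factor 5/9 applies: -11.2 × 5/9 = -6.2222°C.
Final Celsius temperature: 16.9500 - 6.2222 = 10.7278°C.
In Rankine: 10.7278 × 1.8 + 491.67 = 510.98°R.

510.98°R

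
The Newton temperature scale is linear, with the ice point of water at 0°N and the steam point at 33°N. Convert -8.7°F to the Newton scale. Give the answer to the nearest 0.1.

-7.5°N

First in Celsius: (-8.7 - 32) × 5/9 = -22.6111°C.
Linearly onto the Newton scale: 0 + (-22.6111 / 100) × (33 - 0) = -7.5°N.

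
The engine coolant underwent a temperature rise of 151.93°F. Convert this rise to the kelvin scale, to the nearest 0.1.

84.4 K

For a temperature interval the offset drops out; only the factor 5/9 applies.
151.93 × 5/9 = 84.4.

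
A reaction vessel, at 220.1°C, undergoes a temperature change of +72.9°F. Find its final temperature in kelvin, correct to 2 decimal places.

The 72.9°F change is an interval, so only the factor 5/9 applies: +72.9 × 5/9 = +40.5000°C.
Final Celsius temperature: 220.1000 + 40.5000 = 260.6000°C.
In kelvin: 260.6000 + 273.15 = 533.75 K.

533.75 K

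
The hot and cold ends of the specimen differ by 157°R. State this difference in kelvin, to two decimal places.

87.22 K

For a temperature interval the offset drops out; only the factor 5/9 applies.
157 × 5/9 = 87.22.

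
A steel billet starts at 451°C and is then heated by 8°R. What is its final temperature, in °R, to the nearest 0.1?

1311.5°R

The 8°R change is an interval, so only the factor 5/9 applies: +8 × 5/9 = +4.4444°C.
Final Celsius temperature: 451.0000 + 4.4444 = 455.4444°C.
In Rankine: 455.4444 × 1.8 + 491.67 = 1311.5°R.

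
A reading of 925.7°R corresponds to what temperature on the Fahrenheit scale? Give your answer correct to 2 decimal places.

In Celsius: (925.7 - 491.67) × 5/9 = 241.1278°C.
In Fahrenheit: 241.1278 × 1.8 + 32 = 466.03°F.

466.03°F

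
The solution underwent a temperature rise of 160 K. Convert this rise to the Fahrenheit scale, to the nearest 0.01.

An interval of 1 K corresponds to 1.8°F.
160 × 1.8 = 288.00.

288.00°F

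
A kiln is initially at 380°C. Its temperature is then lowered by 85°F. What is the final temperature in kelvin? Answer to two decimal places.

The 85°F change is an interval, so only the factor 5/9 applies: -85 × 5/9 = -47.2222°C.
Final Celsius temperature: 380.0000 - 47.2222 = 332.7778°C.
In kelvin: 332.7778 + 273.15 = 605.93 K.

605.93 K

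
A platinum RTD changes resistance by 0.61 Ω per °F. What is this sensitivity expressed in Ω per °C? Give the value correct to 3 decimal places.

1.098 Ω per °C

Since only a temperature interval is involved, the additive offset between the scales drops out.
A change of 1°C is a change of 1.8°F, so per °C the value is 0.61 × 1.8 = 1.098.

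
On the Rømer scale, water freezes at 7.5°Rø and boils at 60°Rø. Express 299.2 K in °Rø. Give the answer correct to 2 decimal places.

21.18°Rø

First in Celsius: 299.2 - 273.15 = 26.0500°C.
Linearly onto the Rømer scale: 7.5 + (26.0500 / 100) × (60 - 7.5) = 21.18°Rø.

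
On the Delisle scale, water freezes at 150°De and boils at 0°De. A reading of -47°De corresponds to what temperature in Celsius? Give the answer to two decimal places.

Linear interpolation between the fixed points: C = (-47 - 150) × 100 / (0 - 150) = 131.3333°C.

131.33°C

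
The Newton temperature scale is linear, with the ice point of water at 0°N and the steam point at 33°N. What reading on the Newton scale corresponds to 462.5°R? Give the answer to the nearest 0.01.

-5.35°N

First in Celsius: (462.5 - 491.67) × 5/9 = -16.2056°C.
Linearly onto the Newton scale: 0 + (-16.2056 / 100) × (33 - 0) = -5.35°N.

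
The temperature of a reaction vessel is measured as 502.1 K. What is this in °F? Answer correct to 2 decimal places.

In Celsius: 502.1 - 273.15 = 228.9500°C.
In Fahrenheit: 228.9500 × 1.8 + 32 = 444.11°F.

444.11°F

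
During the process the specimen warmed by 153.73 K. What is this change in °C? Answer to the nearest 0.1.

Kelvin and Celsius degrees are the same size, so the interval is unchanged: 153.7.

153.7°C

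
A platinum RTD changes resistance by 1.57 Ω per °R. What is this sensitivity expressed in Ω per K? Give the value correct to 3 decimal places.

Since only a temperature interval is involved, the additive offset between the scales drops out.
A change of 1 K is a change of 1.8°R, so per K the value is 1.57 × 1.8 = 2.826.

2.826 Ω per K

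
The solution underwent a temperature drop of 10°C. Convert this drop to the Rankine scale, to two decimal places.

An interval of 1°C corresponds to 1.8°R.
10 × 1.8 = 18.00.

18.00°R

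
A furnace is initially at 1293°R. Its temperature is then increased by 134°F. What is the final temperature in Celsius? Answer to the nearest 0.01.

Initial temperature in Celsius: (1293 - 491.67) × 5/9 = 445.1833°C.
The 134°F change is an interval, so only the factor 5/9 applies: +134 × 5/9 = +74.4444°C.
Final Celsius temperature: 445.1833 + 74.4444 = 519.6278°C.

519.63°C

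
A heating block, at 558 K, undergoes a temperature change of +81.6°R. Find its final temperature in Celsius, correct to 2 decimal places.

330.18°C

Initial temperature in Celsius: 558 - 273.15 = 284.8500°C.
The 81.6°R change is an interval, so only the factor 5/9 applies: +81.6 × 5/9 = +45.3333°C.
Final Celsius temperature: 284.8500 + 45.3333 = 330.1833°C.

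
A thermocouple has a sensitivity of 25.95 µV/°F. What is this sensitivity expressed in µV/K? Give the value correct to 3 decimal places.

The quantity depends on a temperature interval, so only the ratio of degree sizes applies; the offset between the scales is irrelevant.
A change of 1 K is a change of 1.8°F, so per K the value is 25.95 × 1.8 = 46.710.

46.710 µV/K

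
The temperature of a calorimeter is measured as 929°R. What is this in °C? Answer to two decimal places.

In Celsius: (929 - 491.67) × 5/9 = 242.9611°C.

242.96°C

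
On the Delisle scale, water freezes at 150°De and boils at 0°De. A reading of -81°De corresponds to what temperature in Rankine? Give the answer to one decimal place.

768.9°R

Linear interpolation between the fixed points: C = (-81 - 150) × 100 / (0 - 150) = 154.0000°C.
Then 154.0000 × 1.8 + 491.67 = 768.9°R.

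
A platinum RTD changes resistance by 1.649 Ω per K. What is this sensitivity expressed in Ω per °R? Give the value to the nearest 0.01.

0.92 Ω per °R

The quantity depends on a temperature interval, so only the ratio of degree sizes applies; the offset between the scales is irrelevant.
A change of 1°R is a change of 5/9 K, so per °R the value is 1.649 × 5/9 = 0.92.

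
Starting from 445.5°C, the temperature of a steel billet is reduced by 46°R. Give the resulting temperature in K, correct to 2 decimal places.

The 46°R change is an interval, so only the factor 5/9 applies: -46 × 5/9 = -25.5556°C.
Final Celsius temperature: 445.5000 - 25.5556 = 419.9444°C.
In kelvin: 419.9444 + 273.15 = 693.09 K.

693.09 K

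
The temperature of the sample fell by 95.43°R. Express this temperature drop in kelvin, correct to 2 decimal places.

53.02 K

An interval of 1°R corresponds to 5/9 K.
95.43 × 5/9 = 53.02.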